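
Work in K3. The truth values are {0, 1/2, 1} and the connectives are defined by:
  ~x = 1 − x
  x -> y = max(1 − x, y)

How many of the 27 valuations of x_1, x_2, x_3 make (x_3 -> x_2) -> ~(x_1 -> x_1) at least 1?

value 1: 3 assignments (counts)
value 1/2: 14 assignments
value 0: 10 assignments
So 3 of the 27 assignments meet the threshold.

3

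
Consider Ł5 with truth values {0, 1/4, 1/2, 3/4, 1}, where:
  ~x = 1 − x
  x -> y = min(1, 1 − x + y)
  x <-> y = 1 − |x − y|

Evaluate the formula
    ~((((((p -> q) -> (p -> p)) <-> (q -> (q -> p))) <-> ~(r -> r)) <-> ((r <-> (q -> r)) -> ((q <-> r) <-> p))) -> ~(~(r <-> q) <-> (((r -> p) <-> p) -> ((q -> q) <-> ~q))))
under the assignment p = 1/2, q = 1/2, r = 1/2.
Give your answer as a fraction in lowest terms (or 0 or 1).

p -> q = 1/2 -> 1/2 = 1
p -> p = 1/2 -> 1/2 = 1
(p -> q) -> (p -> p) = 1 -> 1 = 1
q -> p = 1/2 -> 1/2 = 1
q -> (q -> p) = 1/2 -> 1 = 1
((p -> q) -> (p -> p)) <-> (q -> (q -> p)) = 1 <-> 1 = 1
r -> r = 1/2 -> 1/2 = 1
~(r -> r) = ~1 = 0
(((p -> q) -> (p -> p)) <-> (q -> (q -> p))) <-> ~(r -> r) = 1 <-> 0 = 0
q -> r = 1/2 -> 1/2 = 1
r <-> (q -> r) = 1/2 <-> 1 = 1/2
q <-> r = 1/2 <-> 1/2 = 1
(q <-> r) <-> p = 1 <-> 1/2 = 1/2
(r <-> (q -> r)) -> ((q <-> r) <-> p) = 1/2 -> 1/2 = 1
((((p -> q) -> (p -> p)) <-> (q -> (q -> p))) <-> ~(r -> r)) <-> ((r <-> (q -> r)) -> ((q <-> r) <-> p)) = 0 <-> 1 = 0
r <-> q = 1/2 <-> 1/2 = 1
~(r <-> q) = ~1 = 0
r -> p = 1/2 -> 1/2 = 1
(r -> p) <-> p = 1 <-> 1/2 = 1/2
q -> q = 1/2 -> 1/2 = 1
~q = ~1/2 = 1/2
(q -> q) <-> ~q = 1 <-> 1/2 = 1/2
((r -> p) <-> p) -> ((q -> q) <-> ~q) = 1/2 -> 1/2 = 1
~(r <-> q) <-> (((r -> p) <-> p) -> ((q -> q) <-> ~q)) = 0 <-> 1 = 0
~(~(r <-> q) <-> (((r -> p) <-> p) -> ((q -> q) <-> ~q))) = ~0 = 1
(((((p -> q) -> (p -> p)) <-> (q -> (q -> p))) <-> ~(r -> r)) <-> ((r <-> (q -> r)) -> ((q <-> r) <-> p))) -> ~(~(r <-> q) <-> (((r -> p) <-> p) -> ((q -> q) <-> ~q))) = 0 -> 1 = 1
~((((((p -> q) -> (p -> p)) <-> (q -> (q -> p))) <-> ~(r -> r)) <-> ((r <-> (q -> r)) -> ((q <-> r) <-> p))) -> ~(~(r <-> q) <-> (((r -> p) <-> p) -> ((q -> q) <-> ~q)))) = ~1 = 0

0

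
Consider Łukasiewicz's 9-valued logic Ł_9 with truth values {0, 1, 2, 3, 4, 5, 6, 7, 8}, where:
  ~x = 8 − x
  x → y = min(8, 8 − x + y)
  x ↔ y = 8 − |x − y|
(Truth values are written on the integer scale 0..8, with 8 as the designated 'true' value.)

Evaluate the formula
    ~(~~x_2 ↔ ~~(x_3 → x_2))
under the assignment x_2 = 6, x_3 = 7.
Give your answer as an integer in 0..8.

1

~x_2 = ~6 = 2
~~x_2 = ~2 = 6
x_3 → x_2 = 7 → 6 = 7
~(x_3 → x_2) = ~7 = 1
~~(x_3 → x_2) = ~1 = 7
~~x_2 ↔ ~~(x_3 → x_2) = 6 ↔ 7 = 7
~(~~x_2 ↔ ~~(x_3 → x_2)) = ~7 = 1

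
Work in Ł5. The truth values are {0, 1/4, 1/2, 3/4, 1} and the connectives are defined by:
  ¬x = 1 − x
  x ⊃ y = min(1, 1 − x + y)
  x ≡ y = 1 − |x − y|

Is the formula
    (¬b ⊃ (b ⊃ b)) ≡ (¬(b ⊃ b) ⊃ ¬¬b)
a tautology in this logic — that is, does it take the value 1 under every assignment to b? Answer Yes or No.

Yes

b = 0 ↦ 1
b = 1/4 ↦ 1
b = 1/2 ↦ 1
b = 3/4 ↦ 1
b = 1 ↦ 1
Every assignment gives a value ≥ 1.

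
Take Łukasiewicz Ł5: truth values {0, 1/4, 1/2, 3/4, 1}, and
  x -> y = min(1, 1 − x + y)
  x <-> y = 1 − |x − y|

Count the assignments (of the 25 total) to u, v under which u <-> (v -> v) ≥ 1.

5

value 1: 5 assignments (counts)
value 3/4: 5 assignments
value 1/2: 5 assignments
value 1/4: 5 assignments
value 0: 5 assignments
So 5 of the 25 assignments meet the threshold.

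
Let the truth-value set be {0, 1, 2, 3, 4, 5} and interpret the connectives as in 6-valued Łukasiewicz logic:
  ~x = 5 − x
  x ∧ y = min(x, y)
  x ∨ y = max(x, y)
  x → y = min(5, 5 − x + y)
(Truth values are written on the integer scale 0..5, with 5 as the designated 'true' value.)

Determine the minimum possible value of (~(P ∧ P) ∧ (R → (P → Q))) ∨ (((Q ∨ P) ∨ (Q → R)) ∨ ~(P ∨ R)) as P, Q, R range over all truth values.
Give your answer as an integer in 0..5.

Take P = 2, Q = 2, R = 0:
P ∧ P = 2 ∧ 2 = 2
~(P ∧ P) = ~2 = 3
P → Q = 2 → 2 = 5
R → (P → Q) = 0 → 5 = 5
~(P ∧ P) ∧ (R → (P → Q)) = 3 ∧ 5 = 3
Q ∨ P = 2 ∨ 2 = 2
Q → R = 2 → 0 = 3
(Q ∨ P) ∨ (Q → R) = 2 ∨ 3 = 3
P ∨ R = 2 ∨ 0 = 2
~(P ∨ R) = ~2 = 3
((Q ∨ P) ∨ (Q → R)) ∨ ~(P ∨ R) = 3 ∨ 3 = 3
(~(P ∧ P) ∧ (R → (P → Q))) ∨ (((Q ∨ P) ∨ (Q → R)) ∨ ~(P ∨ R)) = 3 ∨ 3 = 3
No assignment yields a value below 3, so this is the minimum.

3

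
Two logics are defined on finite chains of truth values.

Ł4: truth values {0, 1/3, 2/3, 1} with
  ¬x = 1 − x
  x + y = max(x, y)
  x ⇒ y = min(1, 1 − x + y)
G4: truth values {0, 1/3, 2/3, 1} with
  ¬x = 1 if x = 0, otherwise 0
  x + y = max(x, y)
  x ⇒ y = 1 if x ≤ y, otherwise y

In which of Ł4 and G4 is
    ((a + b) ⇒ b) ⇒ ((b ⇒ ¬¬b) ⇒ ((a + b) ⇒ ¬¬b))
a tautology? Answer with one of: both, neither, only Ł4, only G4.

both

In Ł4: every assignment gives 1 — tautology.
In G4: every assignment gives 1 — tautology.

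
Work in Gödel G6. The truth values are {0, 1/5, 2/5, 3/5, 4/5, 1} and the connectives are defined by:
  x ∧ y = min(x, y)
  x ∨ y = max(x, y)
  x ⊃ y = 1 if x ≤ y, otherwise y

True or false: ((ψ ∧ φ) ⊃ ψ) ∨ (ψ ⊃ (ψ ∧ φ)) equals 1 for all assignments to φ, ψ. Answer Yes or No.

At φ = 3/5, ψ = 4/5, for instance:
ψ ∧ φ = 4/5 ∧ 3/5 = 3/5
(ψ ∧ φ) ⊃ ψ = 3/5 ⊃ 4/5 = 1
ψ ⊃ (ψ ∧ φ) = 4/5 ⊃ 3/5 = 3/5
((ψ ∧ φ) ⊃ ψ) ∨ (ψ ⊃ (ψ ∧ φ)) = 1 ∨ 3/5 = 1
and checking the remaining 35 assignments likewise gives ≥ 1 in every case.

Yes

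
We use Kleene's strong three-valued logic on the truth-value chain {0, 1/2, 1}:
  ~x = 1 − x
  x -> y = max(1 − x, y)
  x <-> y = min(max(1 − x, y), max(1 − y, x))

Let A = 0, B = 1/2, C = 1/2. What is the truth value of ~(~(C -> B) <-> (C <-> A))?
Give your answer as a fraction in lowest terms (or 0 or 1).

C -> B = 1/2 -> 1/2 = 1/2
~(C -> B) = ~1/2 = 1/2
C <-> A = 1/2 <-> 0 = 1/2
~(C -> B) <-> (C <-> A) = 1/2 <-> 1/2 = 1/2
~(~(C -> B) <-> (C <-> A)) = ~1/2 = 1/2

1/2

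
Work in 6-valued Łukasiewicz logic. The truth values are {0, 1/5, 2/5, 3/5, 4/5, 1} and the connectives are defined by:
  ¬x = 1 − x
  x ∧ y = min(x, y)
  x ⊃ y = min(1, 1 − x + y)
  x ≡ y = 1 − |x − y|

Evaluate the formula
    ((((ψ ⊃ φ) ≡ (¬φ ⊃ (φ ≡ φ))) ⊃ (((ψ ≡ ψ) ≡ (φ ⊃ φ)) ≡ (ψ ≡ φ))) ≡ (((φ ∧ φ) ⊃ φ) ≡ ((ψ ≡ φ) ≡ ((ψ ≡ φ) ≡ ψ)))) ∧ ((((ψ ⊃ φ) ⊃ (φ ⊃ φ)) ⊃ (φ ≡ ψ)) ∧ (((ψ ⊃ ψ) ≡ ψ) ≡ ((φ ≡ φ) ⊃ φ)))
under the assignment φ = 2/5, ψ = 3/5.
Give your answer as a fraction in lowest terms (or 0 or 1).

ψ ⊃ φ = 3/5 ⊃ 2/5 = 4/5
¬φ = ¬2/5 = 3/5
φ ≡ φ = 2/5 ≡ 2/5 = 1
¬φ ⊃ (φ ≡ φ) = 3/5 ⊃ 1 = 1
(ψ ⊃ φ) ≡ (¬φ ⊃ (φ ≡ φ)) = 4/5 ≡ 1 = 4/5
ψ ≡ ψ = 3/5 ≡ 3/5 = 1
φ ⊃ φ = 2/5 ⊃ 2/5 = 1
(ψ ≡ ψ) ≡ (φ ⊃ φ) = 1 ≡ 1 = 1
ψ ≡ φ = 3/5 ≡ 2/5 = 4/5
((ψ ≡ ψ) ≡ (φ ⊃ φ)) ≡ (ψ ≡ φ) = 1 ≡ 4/5 = 4/5
((ψ ⊃ φ) ≡ (¬φ ⊃ (φ ≡ φ))) ⊃ (((ψ ≡ ψ) ≡ (φ ⊃ φ)) ≡ (ψ ≡ φ)) = 4/5 ⊃ 4/5 = 1
φ ∧ φ = 2/5 ∧ 2/5 = 2/5
(φ ∧ φ) ⊃ φ = 2/5 ⊃ 2/5 = 1
ψ ≡ φ = 3/5 ≡ 2/5 = 4/5
ψ ≡ φ = 3/5 ≡ 2/5 = 4/5
(ψ ≡ φ) ≡ ψ = 4/5 ≡ 3/5 = 4/5
(ψ ≡ φ) ≡ ((ψ ≡ φ) ≡ ψ) = 4/5 ≡ 4/5 = 1
((φ ∧ φ) ⊃ φ) ≡ ((ψ ≡ φ) ≡ ((ψ ≡ φ) ≡ ψ)) = 1 ≡ 1 = 1
(((ψ ⊃ φ) ≡ (¬φ ⊃ (φ ≡ φ))) ⊃ (((ψ ≡ ψ) ≡ (φ ⊃ φ)) ≡ (ψ ≡ φ))) ≡ (((φ ∧ φ) ⊃ φ) ≡ ((ψ ≡ φ) ≡ ((ψ ≡ φ) ≡ ψ))) = 1 ≡ 1 = 1
ψ ⊃ φ = 3/5 ⊃ 2/5 = 4/5
φ ⊃ φ = 2/5 ⊃ 2/5 = 1
(ψ ⊃ φ) ⊃ (φ ⊃ φ) = 4/5 ⊃ 1 = 1
φ ≡ ψ = 2/5 ≡ 3/5 = 4/5
((ψ ⊃ φ) ⊃ (φ ⊃ φ)) ⊃ (φ ≡ ψ) = 1 ⊃ 4/5 = 4/5
ψ ⊃ ψ = 3/5 ⊃ 3/5 = 1
(ψ ⊃ ψ) ≡ ψ = 1 ≡ 3/5 = 3/5
φ ≡ φ = 2/5 ≡ 2/5 = 1
(φ ≡ φ) ⊃ φ = 1 ⊃ 2/5 = 2/5
((ψ ⊃ ψ) ≡ ψ) ≡ ((φ ≡ φ) ⊃ φ) = 3/5 ≡ 2/5 = 4/5
(((ψ ⊃ φ) ⊃ (φ ⊃ φ)) ⊃ (φ ≡ ψ)) ∧ (((ψ ⊃ ψ) ≡ ψ) ≡ ((φ ≡ φ) ⊃ φ)) = 4/5 ∧ 4/5 = 4/5
((((ψ ⊃ φ) ≡ (¬φ ⊃ (φ ≡ φ))) ⊃ (((ψ ≡ ψ) ≡ (φ ⊃ φ)) ≡ (ψ ≡ φ))) ≡ (((φ ∧ φ) ⊃ φ) ≡ ((ψ ≡ φ) ≡ ((ψ ≡ φ) ≡ ψ)))) ∧ ((((ψ ⊃ φ) ⊃ (φ ⊃ φ)) ⊃ (φ ≡ ψ)) ∧ (((ψ ⊃ ψ) ≡ ψ) ≡ ((φ ≡ φ) ⊃ φ))) = 1 ∧ 4/5 = 4/5

4/5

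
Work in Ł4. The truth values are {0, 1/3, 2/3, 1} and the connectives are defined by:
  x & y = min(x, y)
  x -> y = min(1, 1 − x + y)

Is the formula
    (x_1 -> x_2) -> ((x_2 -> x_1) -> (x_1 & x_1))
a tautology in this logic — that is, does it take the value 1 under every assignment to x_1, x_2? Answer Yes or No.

Counterexample: take x_1 = 0, x_2 = 0.
x_1 -> x_2 = 0 -> 0 = 1
x_2 -> x_1 = 0 -> 0 = 1
x_1 & x_1 = 0 & 0 = 0
(x_2 -> x_1) -> (x_1 & x_1) = 1 -> 0 = 0
(x_1 -> x_2) -> ((x_2 -> x_1) -> (x_1 & x_1)) = 1 -> 0 = 0
This gives 0 ≠ 1.

No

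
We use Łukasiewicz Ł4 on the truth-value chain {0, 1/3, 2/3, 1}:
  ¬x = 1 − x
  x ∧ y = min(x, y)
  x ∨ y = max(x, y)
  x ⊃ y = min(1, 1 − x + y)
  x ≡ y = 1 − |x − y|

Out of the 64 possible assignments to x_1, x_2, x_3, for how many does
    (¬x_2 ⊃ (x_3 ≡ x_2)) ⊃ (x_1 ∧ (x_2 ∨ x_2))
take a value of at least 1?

8

value 1: 8 assignments (counts)
value 2/3: 19 assignments
value 1/3: 22 assignments
value 0: 15 assignments
So 8 of the 64 assignments meet the threshold.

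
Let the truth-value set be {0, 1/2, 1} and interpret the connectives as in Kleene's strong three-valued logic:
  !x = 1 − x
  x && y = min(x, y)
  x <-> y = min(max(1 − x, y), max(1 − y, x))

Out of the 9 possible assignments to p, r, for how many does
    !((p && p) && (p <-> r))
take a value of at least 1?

p = 0, r = 0 ↦ 1  ≥
p = 0, r = 1/2 ↦ 1  ≥
p = 0, r = 1 ↦ 1  ≥
p = 1/2, r = 0 ↦ 1/2  <
p = 1/2, r = 1/2 ↦ 1/2  <
p = 1/2, r = 1 ↦ 1/2  <
p = 1, r = 0 ↦ 1  ≥
p = 1, r = 1/2 ↦ 1/2  <
p = 1, r = 1 ↦ 0  <
So 4 of the 9 assignments meet the threshold.

4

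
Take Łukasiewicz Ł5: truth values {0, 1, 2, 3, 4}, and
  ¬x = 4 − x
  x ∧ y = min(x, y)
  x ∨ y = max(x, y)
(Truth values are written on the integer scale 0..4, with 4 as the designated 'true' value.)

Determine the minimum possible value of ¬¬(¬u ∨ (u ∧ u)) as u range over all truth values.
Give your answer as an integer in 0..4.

Take u = 2:
¬u = ¬2 = 2
u ∧ u = 2 ∧ 2 = 2
¬u ∨ (u ∧ u) = 2 ∨ 2 = 2
¬(¬u ∨ (u ∧ u)) = ¬2 = 2
¬¬(¬u ∨ (u ∧ u)) = ¬2 = 2
No assignment yields a value below 2, so this is the minimum.

2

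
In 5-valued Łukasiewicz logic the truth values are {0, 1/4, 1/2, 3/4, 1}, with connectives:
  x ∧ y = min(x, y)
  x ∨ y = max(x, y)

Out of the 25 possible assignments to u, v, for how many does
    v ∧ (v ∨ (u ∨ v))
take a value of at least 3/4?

10

value 1: 5 assignments (counts)
value 3/4: 5 assignments (counts)
value 1/2: 5 assignments
value 1/4: 5 assignments
value 0: 5 assignments
So 10 of the 25 assignments meet the threshold.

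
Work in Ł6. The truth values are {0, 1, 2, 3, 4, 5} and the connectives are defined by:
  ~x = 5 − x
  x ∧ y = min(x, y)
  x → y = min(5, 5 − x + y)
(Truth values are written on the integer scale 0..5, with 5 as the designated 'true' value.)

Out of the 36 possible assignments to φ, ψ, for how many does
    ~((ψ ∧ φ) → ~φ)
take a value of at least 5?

1

value 5: 1 assignment (counts)
value 4: 1 assignment
value 3: 3 assignments
value 2: 2 assignments
value 1: 5 assignments
value 0: 24 assignments
So 1 of the 36 assignments meets the threshold.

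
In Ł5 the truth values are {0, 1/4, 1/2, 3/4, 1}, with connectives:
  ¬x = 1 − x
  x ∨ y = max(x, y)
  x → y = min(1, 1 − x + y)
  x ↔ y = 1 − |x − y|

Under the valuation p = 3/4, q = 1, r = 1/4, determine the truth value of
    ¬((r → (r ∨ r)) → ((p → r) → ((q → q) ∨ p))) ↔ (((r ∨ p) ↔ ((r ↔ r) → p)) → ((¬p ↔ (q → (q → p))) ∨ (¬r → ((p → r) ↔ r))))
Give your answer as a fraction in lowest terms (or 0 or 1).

0

r ∨ r = 1/4 ∨ 1/4 = 1/4
r → (r ∨ r) = 1/4 → 1/4 = 1
p → r = 3/4 → 1/4 = 1/2
q → q = 1 → 1 = 1
(q → q) ∨ p = 1 ∨ 3/4 = 1
(p → r) → ((q → q) ∨ p) = 1/2 → 1 = 1
(r → (r ∨ r)) → ((p → r) → ((q → q) ∨ p)) = 1 → 1 = 1
¬((r → (r ∨ r)) → ((p → r) → ((q → q) ∨ p))) = ¬1 = 0
r ∨ p = 1/4 ∨ 3/4 = 3/4
r ↔ r = 1/4 ↔ 1/4 = 1
(r ↔ r) → p = 1 → 3/4 = 3/4
(r ∨ p) ↔ ((r ↔ r) → p) = 3/4 ↔ 3/4 = 1
¬p = ¬3/4 = 1/4
q → p = 1 → 3/4 = 3/4
q → (q → p) = 1 → 3/4 = 3/4
¬p ↔ (q → (q → p)) = 1/4 ↔ 3/4 = 1/2
¬r = ¬1/4 = 3/4
p → r = 3/4 → 1/4 = 1/2
(p → r) ↔ r = 1/2 ↔ 1/4 = 3/4
¬r → ((p → r) ↔ r) = 3/4 → 3/4 = 1
(¬p ↔ (q → (q → p))) ∨ (¬r → ((p → r) ↔ r)) = 1/2 ∨ 1 = 1
((r ∨ p) ↔ ((r ↔ r) → p)) → ((¬p ↔ (q → (q → p))) ∨ (¬r → ((p → r) ↔ r))) = 1 → 1 = 1
¬((r → (r ∨ r)) → ((p → r) → ((q → q) ∨ p))) ↔ (((r ∨ p) ↔ ((r ↔ r) → p)) → ((¬p ↔ (q → (q → p))) ∨ (¬r → ((p → r) ↔ r)))) = 0 ↔ 1 = 0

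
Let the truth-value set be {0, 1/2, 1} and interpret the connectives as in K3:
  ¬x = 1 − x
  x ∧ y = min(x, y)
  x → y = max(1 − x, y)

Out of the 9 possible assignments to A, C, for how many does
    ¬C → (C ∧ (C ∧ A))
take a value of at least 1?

A = 0, C = 0 ↦ 0  <
A = 0, C = 1/2 ↦ 1/2  <
A = 0, C = 1 ↦ 1  ≥
A = 1/2, C = 0 ↦ 0  <
A = 1/2, C = 1/2 ↦ 1/2  <
A = 1/2, C = 1 ↦ 1  ≥
A = 1, C = 0 ↦ 0  <
A = 1, C = 1/2 ↦ 1/2  <
A = 1, C = 1 ↦ 1  ≥
So 3 of the 9 assignments meet the threshold.

3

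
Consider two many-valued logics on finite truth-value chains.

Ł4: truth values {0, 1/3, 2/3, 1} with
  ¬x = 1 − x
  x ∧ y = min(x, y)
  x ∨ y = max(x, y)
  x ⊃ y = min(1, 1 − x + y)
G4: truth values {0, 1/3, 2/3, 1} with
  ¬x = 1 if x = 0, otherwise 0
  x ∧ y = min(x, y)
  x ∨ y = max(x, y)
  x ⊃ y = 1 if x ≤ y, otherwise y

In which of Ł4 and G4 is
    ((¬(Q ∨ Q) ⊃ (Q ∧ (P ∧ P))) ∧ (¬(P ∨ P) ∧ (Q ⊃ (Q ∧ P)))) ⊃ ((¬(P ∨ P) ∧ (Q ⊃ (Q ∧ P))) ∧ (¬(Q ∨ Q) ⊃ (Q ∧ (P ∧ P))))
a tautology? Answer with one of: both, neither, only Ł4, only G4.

In Ł4: every assignment gives 1 — tautology.
In G4: every assignment gives 1 — tautology.

both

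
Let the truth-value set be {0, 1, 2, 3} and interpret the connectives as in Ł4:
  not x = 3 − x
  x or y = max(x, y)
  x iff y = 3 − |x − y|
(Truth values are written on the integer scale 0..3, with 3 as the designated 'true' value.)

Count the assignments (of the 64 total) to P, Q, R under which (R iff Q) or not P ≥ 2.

52

value 3: 28 assignments (counts)
value 2: 24 assignments (counts)
value 1: 10 assignments
value 0: 2 assignments
So 52 of the 64 assignments meet the threshold.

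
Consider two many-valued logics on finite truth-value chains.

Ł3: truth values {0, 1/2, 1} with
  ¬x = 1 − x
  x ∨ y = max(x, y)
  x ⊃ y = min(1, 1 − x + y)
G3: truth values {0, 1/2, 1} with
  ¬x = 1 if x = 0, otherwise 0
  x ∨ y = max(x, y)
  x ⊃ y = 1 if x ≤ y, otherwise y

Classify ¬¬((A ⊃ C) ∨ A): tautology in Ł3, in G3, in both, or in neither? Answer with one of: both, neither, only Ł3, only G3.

In Ł3: at A = 1/2, C = 0 the value is 1/2 — not a tautology.
In G3: every assignment gives 1 — tautology.

only G3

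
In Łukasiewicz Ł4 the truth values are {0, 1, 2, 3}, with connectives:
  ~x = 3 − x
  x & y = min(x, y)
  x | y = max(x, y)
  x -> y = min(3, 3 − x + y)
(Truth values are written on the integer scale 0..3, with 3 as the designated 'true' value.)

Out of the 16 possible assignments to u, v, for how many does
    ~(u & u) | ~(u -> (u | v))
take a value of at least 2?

u = 0, v = 0 ↦ 3  ≥
u = 0, v = 1 ↦ 3  ≥
u = 0, v = 2 ↦ 3  ≥
u = 0, v = 3 ↦ 3  ≥
u = 1, v = 0 ↦ 2  ≥
u = 1, v = 1 ↦ 2  ≥
u = 1, v = 2 ↦ 2  ≥
u = 1, v = 3 ↦ 2  ≥
u = 2, v = 0 ↦ 1  <
u = 2, v = 1 ↦ 1  <
u = 2, v = 2 ↦ 1  <
u = 2, v = 3 ↦ 1  <
u = 3, v = 0 ↦ 0  <
u = 3, v = 1 ↦ 0  <
u = 3, v = 2 ↦ 0  <
u = 3, v = 3 ↦ 0  <
So 8 of the 16 assignments meet the threshold.

8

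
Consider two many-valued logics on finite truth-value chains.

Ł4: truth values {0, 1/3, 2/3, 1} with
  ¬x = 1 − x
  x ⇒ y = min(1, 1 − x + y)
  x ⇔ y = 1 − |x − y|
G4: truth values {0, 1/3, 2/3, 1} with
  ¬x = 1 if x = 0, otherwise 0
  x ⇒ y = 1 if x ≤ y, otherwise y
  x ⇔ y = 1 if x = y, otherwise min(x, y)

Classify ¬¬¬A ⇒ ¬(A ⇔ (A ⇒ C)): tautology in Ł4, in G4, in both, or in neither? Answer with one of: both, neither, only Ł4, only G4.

In Ł4: at A = 1/3, C = 0 the value is 2/3 — not a tautology.
In G4: every assignment gives 1 — tautology.

only G4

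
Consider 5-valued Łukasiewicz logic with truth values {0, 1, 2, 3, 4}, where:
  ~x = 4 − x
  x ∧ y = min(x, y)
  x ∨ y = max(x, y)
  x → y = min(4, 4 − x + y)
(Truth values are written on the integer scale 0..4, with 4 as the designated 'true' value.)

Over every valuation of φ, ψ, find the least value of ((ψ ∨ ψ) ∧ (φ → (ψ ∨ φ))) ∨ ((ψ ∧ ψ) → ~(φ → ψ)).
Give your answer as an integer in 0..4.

Take φ = 0, ψ = 2:
ψ ∨ ψ = 2 ∨ 2 = 2
ψ ∨ φ = 2 ∨ 0 = 2
φ → (ψ ∨ φ) = 0 → 2 = 4
(ψ ∨ ψ) ∧ (φ → (ψ ∨ φ)) = 2 ∧ 4 = 2
ψ ∧ ψ = 2 ∧ 2 = 2
φ → ψ = 0 → 2 = 4
~(φ → ψ) = ~4 = 0
(ψ ∧ ψ) → ~(φ → ψ) = 2 → 0 = 2
((ψ ∨ ψ) ∧ (φ → (ψ ∨ φ))) ∨ ((ψ ∧ ψ) → ~(φ → ψ)) = 2 ∨ 2 = 2
No assignment yields a value below 2, so this is the minimum.

2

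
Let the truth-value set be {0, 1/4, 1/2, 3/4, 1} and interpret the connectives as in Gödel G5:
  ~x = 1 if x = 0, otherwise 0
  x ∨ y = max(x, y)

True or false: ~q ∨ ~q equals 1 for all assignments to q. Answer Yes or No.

Counterexample: take q = 1/4.
~q = ~1/4 = 0
~q ∨ ~q = 0 ∨ 0 = 0
This gives 0 ≠ 1.

No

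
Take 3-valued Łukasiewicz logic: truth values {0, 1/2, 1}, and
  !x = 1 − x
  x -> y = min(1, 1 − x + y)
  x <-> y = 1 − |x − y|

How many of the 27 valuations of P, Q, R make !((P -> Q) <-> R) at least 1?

7

value 1: 7 assignments (counts)
value 1/2: 11 assignments
value 0: 9 assignments
So 7 of the 27 assignments meet the threshold.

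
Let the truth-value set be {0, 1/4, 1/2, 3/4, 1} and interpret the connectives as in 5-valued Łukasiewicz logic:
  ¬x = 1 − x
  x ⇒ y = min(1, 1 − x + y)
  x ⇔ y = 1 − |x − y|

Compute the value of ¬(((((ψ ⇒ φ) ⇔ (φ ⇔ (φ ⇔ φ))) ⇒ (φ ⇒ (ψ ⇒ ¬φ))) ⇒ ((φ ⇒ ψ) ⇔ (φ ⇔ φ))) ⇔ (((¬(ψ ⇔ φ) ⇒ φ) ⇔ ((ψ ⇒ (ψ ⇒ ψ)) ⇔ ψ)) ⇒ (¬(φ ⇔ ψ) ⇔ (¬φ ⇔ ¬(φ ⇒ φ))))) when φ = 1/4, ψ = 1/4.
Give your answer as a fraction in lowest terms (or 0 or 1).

ψ ⇒ φ = 1/4 ⇒ 1/4 = 1
φ ⇔ φ = 1/4 ⇔ 1/4 = 1
φ ⇔ (φ ⇔ φ) = 1/4 ⇔ 1 = 1/4
(ψ ⇒ φ) ⇔ (φ ⇔ (φ ⇔ φ)) = 1 ⇔ 1/4 = 1/4
¬φ = ¬1/4 = 3/4
ψ ⇒ ¬φ = 1/4 ⇒ 3/4 = 1
φ ⇒ (ψ ⇒ ¬φ) = 1/4 ⇒ 1 = 1
((ψ ⇒ φ) ⇔ (φ ⇔ (φ ⇔ φ))) ⇒ (φ ⇒ (ψ ⇒ ¬φ)) = 1/4 ⇒ 1 = 1
φ ⇒ ψ = 1/4 ⇒ 1/4 = 1
φ ⇔ φ = 1/4 ⇔ 1/4 = 1
(φ ⇒ ψ) ⇔ (φ ⇔ φ) = 1 ⇔ 1 = 1
(((ψ ⇒ φ) ⇔ (φ ⇔ (φ ⇔ φ))) ⇒ (φ ⇒ (ψ ⇒ ¬φ))) ⇒ ((φ ⇒ ψ) ⇔ (φ ⇔ φ)) = 1 ⇒ 1 = 1
ψ ⇔ φ = 1/4 ⇔ 1/4 = 1
¬(ψ ⇔ φ) = ¬1 = 0
¬(ψ ⇔ φ) ⇒ φ = 0 ⇒ 1/4 = 1
ψ ⇒ ψ = 1/4 ⇒ 1/4 = 1
ψ ⇒ (ψ ⇒ ψ) = 1/4 ⇒ 1 = 1
(ψ ⇒ (ψ ⇒ ψ)) ⇔ ψ = 1 ⇔ 1/4 = 1/4
(¬(ψ ⇔ φ) ⇒ φ) ⇔ ((ψ ⇒ (ψ ⇒ ψ)) ⇔ ψ) = 1 ⇔ 1/4 = 1/4
φ ⇔ ψ = 1/4 ⇔ 1/4 = 1
¬(φ ⇔ ψ) = ¬1 = 0
¬φ = ¬1/4 = 3/4
φ ⇒ φ = 1/4 ⇒ 1/4 = 1
¬(φ ⇒ φ) = ¬1 = 0
¬φ ⇔ ¬(φ ⇒ φ) = 3/4 ⇔ 0 = 1/4
¬(φ ⇔ ψ) ⇔ (¬φ ⇔ ¬(φ ⇒ φ)) = 0 ⇔ 1/4 = 3/4
((¬(ψ ⇔ φ) ⇒ φ) ⇔ ((ψ ⇒ (ψ ⇒ ψ)) ⇔ ψ)) ⇒ (¬(φ ⇔ ψ) ⇔ (¬φ ⇔ ¬(φ ⇒ φ))) = 1/4 ⇒ 3/4 = 1
((((ψ ⇒ φ) ⇔ (φ ⇔ (φ ⇔ φ))) ⇒ (φ ⇒ (ψ ⇒ ¬φ))) ⇒ ((φ ⇒ ψ) ⇔ (φ ⇔ φ))) ⇔ (((¬(ψ ⇔ φ) ⇒ φ) ⇔ ((ψ ⇒ (ψ ⇒ ψ)) ⇔ ψ)) ⇒ (¬(φ ⇔ ψ) ⇔ (¬φ ⇔ ¬(φ ⇒ φ)))) = 1 ⇔ 1 = 1
¬(((((ψ ⇒ φ) ⇔ (φ ⇔ (φ ⇔ φ))) ⇒ (φ ⇒ (ψ ⇒ ¬φ))) ⇒ ((φ ⇒ ψ) ⇔ (φ ⇔ φ))) ⇔ (((¬(ψ ⇔ φ) ⇒ φ) ⇔ ((ψ ⇒ (ψ ⇒ ψ)) ⇔ ψ)) ⇒ (¬(φ ⇔ ψ) ⇔ (¬φ ⇔ ¬(φ ⇒ φ))))) = ¬1 = 0

0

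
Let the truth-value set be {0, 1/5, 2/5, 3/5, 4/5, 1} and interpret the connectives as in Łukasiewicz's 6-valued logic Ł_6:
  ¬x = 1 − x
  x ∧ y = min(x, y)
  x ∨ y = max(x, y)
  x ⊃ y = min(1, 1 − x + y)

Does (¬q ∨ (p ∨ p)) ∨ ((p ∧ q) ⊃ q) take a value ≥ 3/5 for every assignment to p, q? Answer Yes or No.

At p = 2/5, q = 2/5, for instance:
¬q = ¬2/5 = 3/5
p ∨ p = 2/5 ∨ 2/5 = 2/5
¬q ∨ (p ∨ p) = 3/5 ∨ 2/5 = 3/5
p ∧ q = 2/5 ∧ 2/5 = 2/5
(p ∧ q) ⊃ q = 2/5 ⊃ 2/5 = 1
(¬q ∨ (p ∨ p)) ∨ ((p ∧ q) ⊃ q) = 3/5 ∨ 1 = 1
and checking the remaining 35 assignments likewise gives ≥ 3/5 in every case.

Yes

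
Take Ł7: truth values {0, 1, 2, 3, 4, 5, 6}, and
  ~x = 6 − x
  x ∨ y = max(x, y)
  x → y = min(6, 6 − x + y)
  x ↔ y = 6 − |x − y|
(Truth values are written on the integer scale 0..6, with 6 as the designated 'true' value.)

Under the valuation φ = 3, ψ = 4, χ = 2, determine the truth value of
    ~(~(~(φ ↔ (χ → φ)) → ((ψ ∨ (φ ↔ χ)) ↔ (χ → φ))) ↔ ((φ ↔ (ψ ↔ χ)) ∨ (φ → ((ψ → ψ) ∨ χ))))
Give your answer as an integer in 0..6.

χ → φ = 2 → 3 = 6
φ ↔ (χ → φ) = 3 ↔ 6 = 3
~(φ ↔ (χ → φ)) = ~3 = 3
φ ↔ χ = 3 ↔ 2 = 5
ψ ∨ (φ ↔ χ) = 4 ∨ 5 = 5
χ → φ = 2 → 3 = 6
(ψ ∨ (φ ↔ χ)) ↔ (χ → φ) = 5 ↔ 6 = 5
~(φ ↔ (χ → φ)) → ((ψ ∨ (φ ↔ χ)) ↔ (χ → φ)) = 3 → 5 = 6
~(~(φ ↔ (χ → φ)) → ((ψ ∨ (φ ↔ χ)) ↔ (χ → φ))) = ~6 = 0
ψ ↔ χ = 4 ↔ 2 = 4
φ ↔ (ψ ↔ χ) = 3 ↔ 4 = 5
ψ → ψ = 4 → 4 = 6
(ψ → ψ) ∨ χ = 6 ∨ 2 = 6
φ → ((ψ → ψ) ∨ χ) = 3 → 6 = 6
(φ ↔ (ψ ↔ χ)) ∨ (φ → ((ψ → ψ) ∨ χ)) = 5 ∨ 6 = 6
~(~(φ ↔ (χ → φ)) → ((ψ ∨ (φ ↔ χ)) ↔ (χ → φ))) ↔ ((φ ↔ (ψ ↔ χ)) ∨ (φ → ((ψ → ψ) ∨ χ))) = 0 ↔ 6 = 0
~(~(~(φ ↔ (χ → φ)) → ((ψ ∨ (φ ↔ χ)) ↔ (χ → φ))) ↔ ((φ ↔ (ψ ↔ χ)) ∨ (φ → ((ψ → ψ) ∨ χ)))) = ~0 = 6

6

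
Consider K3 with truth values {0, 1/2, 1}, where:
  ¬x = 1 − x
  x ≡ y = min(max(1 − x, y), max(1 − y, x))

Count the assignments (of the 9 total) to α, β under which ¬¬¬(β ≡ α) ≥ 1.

2

α = 0, β = 0 ↦ 0  <
α = 0, β = 1/2 ↦ 1/2  <
α = 0, β = 1 ↦ 1  ≥
α = 1/2, β = 0 ↦ 1/2  <
α = 1/2, β = 1/2 ↦ 1/2  <
α = 1/2, β = 1 ↦ 1/2  <
α = 1, β = 0 ↦ 1  ≥
α = 1, β = 1/2 ↦ 1/2  <
α = 1, β = 1 ↦ 0  <
So 2 of the 9 assignments meet the threshold.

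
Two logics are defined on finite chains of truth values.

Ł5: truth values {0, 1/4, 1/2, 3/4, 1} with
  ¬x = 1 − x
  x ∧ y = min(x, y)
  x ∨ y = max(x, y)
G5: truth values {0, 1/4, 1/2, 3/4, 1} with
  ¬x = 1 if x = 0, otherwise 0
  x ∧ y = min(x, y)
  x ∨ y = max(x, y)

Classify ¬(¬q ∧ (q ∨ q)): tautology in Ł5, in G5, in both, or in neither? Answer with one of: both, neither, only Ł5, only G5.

only G5

In Ł5: at q = 1/4 the value is 3/4 — not a tautology.
In G5: every assignment gives 1 — tautology.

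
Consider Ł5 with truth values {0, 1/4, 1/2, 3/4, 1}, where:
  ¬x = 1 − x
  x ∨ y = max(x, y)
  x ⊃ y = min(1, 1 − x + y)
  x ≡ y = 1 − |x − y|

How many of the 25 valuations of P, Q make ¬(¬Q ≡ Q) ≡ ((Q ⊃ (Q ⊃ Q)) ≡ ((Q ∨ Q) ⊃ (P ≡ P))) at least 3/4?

10

value 1: 10 assignments (counts)
value 1/2: 10 assignments
value 0: 5 assignments
So 10 of the 25 assignments meet the threshold.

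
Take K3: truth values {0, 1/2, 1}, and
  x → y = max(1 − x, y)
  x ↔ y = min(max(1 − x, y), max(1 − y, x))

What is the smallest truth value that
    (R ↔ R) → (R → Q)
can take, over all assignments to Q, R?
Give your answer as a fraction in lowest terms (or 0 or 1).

0

Take Q = 0, R = 1:
R ↔ R = 1 ↔ 1 = 1
R → Q = 1 → 0 = 0
(R ↔ R) → (R → Q) = 1 → 0 = 0
No assignment yields a value below 0, so this is the minimum.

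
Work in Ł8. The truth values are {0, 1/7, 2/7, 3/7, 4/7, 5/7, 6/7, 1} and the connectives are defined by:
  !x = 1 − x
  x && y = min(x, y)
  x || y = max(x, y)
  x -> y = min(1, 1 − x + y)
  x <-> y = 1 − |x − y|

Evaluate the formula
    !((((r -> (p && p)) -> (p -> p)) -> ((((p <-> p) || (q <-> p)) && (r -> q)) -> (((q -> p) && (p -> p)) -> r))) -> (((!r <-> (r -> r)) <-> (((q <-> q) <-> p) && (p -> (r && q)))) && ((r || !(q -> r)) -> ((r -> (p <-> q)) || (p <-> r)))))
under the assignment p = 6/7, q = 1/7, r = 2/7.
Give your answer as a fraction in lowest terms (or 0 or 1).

0

p && p = 6/7 && 6/7 = 6/7
r -> (p && p) = 2/7 -> 6/7 = 1
p -> p = 6/7 -> 6/7 = 1
(r -> (p && p)) -> (p -> p) = 1 -> 1 = 1
p <-> p = 6/7 <-> 6/7 = 1
q <-> p = 1/7 <-> 6/7 = 2/7
(p <-> p) || (q <-> p) = 1 || 2/7 = 1
r -> q = 2/7 -> 1/7 = 6/7
((p <-> p) || (q <-> p)) && (r -> q) = 1 && 6/7 = 6/7
q -> p = 1/7 -> 6/7 = 1
p -> p = 6/7 -> 6/7 = 1
(q -> p) && (p -> p) = 1 && 1 = 1
((q -> p) && (p -> p)) -> r = 1 -> 2/7 = 2/7
(((p <-> p) || (q <-> p)) && (r -> q)) -> (((q -> p) && (p -> p)) -> r) = 6/7 -> 2/7 = 3/7
((r -> (p && p)) -> (p -> p)) -> ((((p <-> p) || (q <-> p)) && (r -> q)) -> (((q -> p) && (p -> p)) -> r)) = 1 -> 3/7 = 3/7
!r = !2/7 = 5/7
r -> r = 2/7 -> 2/7 = 1
!r <-> (r -> r) = 5/7 <-> 1 = 5/7
q <-> q = 1/7 <-> 1/7 = 1
(q <-> q) <-> p = 1 <-> 6/7 = 6/7
r && q = 2/7 && 1/7 = 1/7
p -> (r && q) = 6/7 -> 1/7 = 2/7
((q <-> q) <-> p) && (p -> (r && q)) = 6/7 && 2/7 = 2/7
(!r <-> (r -> r)) <-> (((q <-> q) <-> p) && (p -> (r && q))) = 5/7 <-> 2/7 = 4/7
q -> r = 1/7 -> 2/7 = 1
!(q -> r) = !1 = 0
r || !(q -> r) = 2/7 || 0 = 2/7
p <-> q = 6/7 <-> 1/7 = 2/7
r -> (p <-> q) = 2/7 -> 2/7 = 1
p <-> r = 6/7 <-> 2/7 = 3/7
(r -> (p <-> q)) || (p <-> r) = 1 || 3/7 = 1
(r || !(q -> r)) -> ((r -> (p <-> q)) || (p <-> r)) = 2/7 -> 1 = 1
((!r <-> (r -> r)) <-> (((q <-> q) <-> p) && (p -> (r && q)))) && ((r || !(q -> r)) -> ((r -> (p <-> q)) || (p <-> r))) = 4/7 && 1 = 4/7
(((r -> (p && p)) -> (p -> p)) -> ((((p <-> p) || (q <-> p)) && (r -> q)) -> (((q -> p) && (p -> p)) -> r))) -> (((!r <-> (r -> r)) <-> (((q <-> q) <-> p) && (p -> (r && q)))) && ((r || !(q -> r)) -> ((r -> (p <-> q)) || (p <-> r)))) = 3/7 -> 4/7 = 1
!((((r -> (p && p)) -> (p -> p)) -> ((((p <-> p) || (q <-> p)) && (r -> q)) -> (((q -> p) && (p -> p)) -> r))) -> (((!r <-> (r -> r)) <-> (((q <-> q) <-> p) && (p -> (r && q)))) && ((r || !(q -> r)) -> ((r -> (p <-> q)) || (p <-> r))))) = !1 = 0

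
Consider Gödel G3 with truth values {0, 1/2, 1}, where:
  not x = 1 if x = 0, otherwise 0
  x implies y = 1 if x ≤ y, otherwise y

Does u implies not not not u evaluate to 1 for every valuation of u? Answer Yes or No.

No

Counterexample: take u = 1/2.
not u = not 1/2 = 0
not not u = not 0 = 1
not not not u = not 1 = 0
u implies not not not u = 1/2 implies 0 = 0
This gives 0 ≠ 1.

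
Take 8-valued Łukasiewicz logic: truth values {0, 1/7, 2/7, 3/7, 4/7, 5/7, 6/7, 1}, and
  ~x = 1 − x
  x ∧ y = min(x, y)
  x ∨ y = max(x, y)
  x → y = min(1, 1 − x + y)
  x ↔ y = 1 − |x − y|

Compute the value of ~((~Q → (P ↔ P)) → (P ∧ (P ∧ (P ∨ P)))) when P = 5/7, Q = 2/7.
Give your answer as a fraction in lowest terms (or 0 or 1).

~Q = ~2/7 = 5/7
P ↔ P = 5/7 ↔ 5/7 = 1
~Q → (P ↔ P) = 5/7 → 1 = 1
P ∨ P = 5/7 ∨ 5/7 = 5/7
P ∧ (P ∨ P) = 5/7 ∧ 5/7 = 5/7
P ∧ (P ∧ (P ∨ P)) = 5/7 ∧ 5/7 = 5/7
(~Q → (P ↔ P)) → (P ∧ (P ∧ (P ∨ P))) = 1 → 5/7 = 5/7
~((~Q → (P ↔ P)) → (P ∧ (P ∧ (P ∨ P)))) = ~5/7 = 2/7

2/7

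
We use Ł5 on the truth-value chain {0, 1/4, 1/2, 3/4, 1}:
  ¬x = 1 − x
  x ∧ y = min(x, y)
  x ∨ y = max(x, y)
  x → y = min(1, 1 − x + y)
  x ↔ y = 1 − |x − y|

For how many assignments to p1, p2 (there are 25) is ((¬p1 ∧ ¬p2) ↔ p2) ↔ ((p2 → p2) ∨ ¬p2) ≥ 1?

value 1: 5 assignments (counts)
value 3/4: 4 assignments
value 1/2: 8 assignments
value 1/4: 2 assignments
value 0: 6 assignments
So 5 of the 25 assignments meet the threshold.

5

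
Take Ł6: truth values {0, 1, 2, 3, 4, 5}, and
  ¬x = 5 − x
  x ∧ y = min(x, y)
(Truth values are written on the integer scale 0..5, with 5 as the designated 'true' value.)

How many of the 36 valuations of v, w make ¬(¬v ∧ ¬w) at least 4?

20

value 5: 11 assignments (counts)
value 4: 9 assignments (counts)
value 3: 7 assignments
value 2: 5 assignments
value 1: 3 assignments
value 0: 1 assignment
So 20 of the 36 assignments meet the threshold.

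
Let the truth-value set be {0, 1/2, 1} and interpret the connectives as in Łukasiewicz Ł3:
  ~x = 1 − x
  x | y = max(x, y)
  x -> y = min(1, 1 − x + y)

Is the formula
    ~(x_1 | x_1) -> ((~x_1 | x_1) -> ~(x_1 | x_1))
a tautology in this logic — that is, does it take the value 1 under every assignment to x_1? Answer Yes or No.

x_1 = 0 ↦ 1
x_1 = 1/2 ↦ 1
x_1 = 1 ↦ 1
Every assignment gives a value ≥ 1.

Yes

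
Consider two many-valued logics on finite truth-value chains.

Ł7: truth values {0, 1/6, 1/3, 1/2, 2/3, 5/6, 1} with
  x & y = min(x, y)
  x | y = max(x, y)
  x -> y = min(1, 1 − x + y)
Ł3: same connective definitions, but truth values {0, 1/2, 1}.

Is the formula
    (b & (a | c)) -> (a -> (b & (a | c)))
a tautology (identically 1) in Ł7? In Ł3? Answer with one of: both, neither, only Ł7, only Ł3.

In Ł7: every assignment gives 1 — tautology.
In Ł3: every assignment gives 1 — tautology.

both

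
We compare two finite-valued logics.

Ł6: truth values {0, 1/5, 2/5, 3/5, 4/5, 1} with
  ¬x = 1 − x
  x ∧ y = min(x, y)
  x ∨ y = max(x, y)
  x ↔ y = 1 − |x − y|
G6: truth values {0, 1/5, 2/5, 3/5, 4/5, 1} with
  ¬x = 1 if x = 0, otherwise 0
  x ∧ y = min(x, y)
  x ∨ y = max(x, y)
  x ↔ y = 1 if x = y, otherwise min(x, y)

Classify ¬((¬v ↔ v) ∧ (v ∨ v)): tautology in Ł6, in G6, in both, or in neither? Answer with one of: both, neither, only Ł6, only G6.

only G6

In Ł6: at v = 1/5 the value is 4/5 — not a tautology.
In G6: every assignment gives 1 — tautology.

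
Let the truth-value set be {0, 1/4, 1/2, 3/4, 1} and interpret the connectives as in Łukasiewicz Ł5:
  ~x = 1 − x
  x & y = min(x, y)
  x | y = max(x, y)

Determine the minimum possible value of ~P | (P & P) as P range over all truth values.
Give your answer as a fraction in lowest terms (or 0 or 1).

Take P = 1/2:
~P = ~1/2 = 1/2
P & P = 1/2 & 1/2 = 1/2
~P | (P & P) = 1/2 | 1/2 = 1/2
No assignment yields a value below 1/2, so this is the minimum.

1/2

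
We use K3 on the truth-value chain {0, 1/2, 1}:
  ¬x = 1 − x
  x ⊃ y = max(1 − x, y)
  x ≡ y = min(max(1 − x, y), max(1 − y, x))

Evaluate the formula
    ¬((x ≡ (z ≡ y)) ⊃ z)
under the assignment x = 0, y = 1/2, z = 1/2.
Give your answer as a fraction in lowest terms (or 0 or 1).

z ≡ y = 1/2 ≡ 1/2 = 1/2
x ≡ (z ≡ y) = 0 ≡ 1/2 = 1/2
(x ≡ (z ≡ y)) ⊃ z = 1/2 ⊃ 1/2 = 1/2
¬((x ≡ (z ≡ y)) ⊃ z) = ¬1/2 = 1/2

1/2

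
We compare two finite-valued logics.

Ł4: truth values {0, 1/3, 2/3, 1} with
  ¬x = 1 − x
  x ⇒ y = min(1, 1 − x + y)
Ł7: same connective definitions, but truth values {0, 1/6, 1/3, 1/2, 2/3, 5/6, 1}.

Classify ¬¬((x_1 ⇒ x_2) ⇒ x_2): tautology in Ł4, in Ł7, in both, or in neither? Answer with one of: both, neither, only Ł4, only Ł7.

In Ł4: at x_1 = 0, x_2 = 0 the value is 0 — not a tautology.
In Ł7: at x_1 = 0, x_2 = 0 the value is 0 — not a tautology.

neither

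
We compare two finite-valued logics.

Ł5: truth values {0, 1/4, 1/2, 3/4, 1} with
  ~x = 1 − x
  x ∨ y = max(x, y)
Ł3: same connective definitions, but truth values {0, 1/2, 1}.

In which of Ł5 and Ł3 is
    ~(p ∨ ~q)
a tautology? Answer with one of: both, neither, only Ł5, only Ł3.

neither

In Ł5: at p = 0, q = 0 the value is 0 — not a tautology.
In Ł3: at p = 0, q = 0 the value is 0 — not a tautology.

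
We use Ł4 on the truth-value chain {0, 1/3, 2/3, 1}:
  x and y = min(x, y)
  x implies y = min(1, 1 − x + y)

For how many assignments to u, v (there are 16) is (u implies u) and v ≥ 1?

u = 0, v = 0 ↦ 0  <
u = 0, v = 1/3 ↦ 1/3  <
u = 0, v = 2/3 ↦ 2/3  <
u = 0, v = 1 ↦ 1  ≥
u = 1/3, v = 0 ↦ 0  <
u = 1/3, v = 1/3 ↦ 1/3  <
u = 1/3, v = 2/3 ↦ 2/3  <
u = 1/3, v = 1 ↦ 1  ≥
u = 2/3, v = 0 ↦ 0  <
u = 2/3, v = 1/3 ↦ 1/3  <
u = 2/3, v = 2/3 ↦ 2/3  <
u = 2/3, v = 1 ↦ 1  ≥
u = 1, v = 0 ↦ 0  <
u = 1, v = 1/3 ↦ 1/3  <
u = 1, v = 2/3 ↦ 2/3  <
u = 1, v = 1 ↦ 1  ≥
So 4 of the 16 assignments meet the threshold.

4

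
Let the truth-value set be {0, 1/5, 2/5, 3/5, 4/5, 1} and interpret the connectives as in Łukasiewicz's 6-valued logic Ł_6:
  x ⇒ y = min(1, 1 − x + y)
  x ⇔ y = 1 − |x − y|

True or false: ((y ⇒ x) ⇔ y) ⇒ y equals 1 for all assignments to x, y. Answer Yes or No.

No

Counterexample: take x = 0, y = 1/5.
y ⇒ x = 1/5 ⇒ 0 = 4/5
(y ⇒ x) ⇔ y = 4/5 ⇔ 1/5 = 2/5
((y ⇒ x) ⇔ y) ⇒ y = 2/5 ⇒ 1/5 = 4/5
This gives 4/5 ≠ 1.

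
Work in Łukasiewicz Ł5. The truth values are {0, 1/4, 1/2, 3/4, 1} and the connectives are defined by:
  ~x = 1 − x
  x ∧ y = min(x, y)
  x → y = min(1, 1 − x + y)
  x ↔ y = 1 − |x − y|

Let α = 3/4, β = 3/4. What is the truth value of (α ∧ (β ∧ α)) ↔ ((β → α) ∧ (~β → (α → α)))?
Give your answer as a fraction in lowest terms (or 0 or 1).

3/4

β ∧ α = 3/4 ∧ 3/4 = 3/4
α ∧ (β ∧ α) = 3/4 ∧ 3/4 = 3/4
β → α = 3/4 → 3/4 = 1
~β = ~3/4 = 1/4
α → α = 3/4 → 3/4 = 1
~β → (α → α) = 1/4 → 1 = 1
(β → α) ∧ (~β → (α → α)) = 1 ∧ 1 = 1
(α ∧ (β ∧ α)) ↔ ((β → α) ∧ (~β → (α → α))) = 3/4 ↔ 1 = 3/4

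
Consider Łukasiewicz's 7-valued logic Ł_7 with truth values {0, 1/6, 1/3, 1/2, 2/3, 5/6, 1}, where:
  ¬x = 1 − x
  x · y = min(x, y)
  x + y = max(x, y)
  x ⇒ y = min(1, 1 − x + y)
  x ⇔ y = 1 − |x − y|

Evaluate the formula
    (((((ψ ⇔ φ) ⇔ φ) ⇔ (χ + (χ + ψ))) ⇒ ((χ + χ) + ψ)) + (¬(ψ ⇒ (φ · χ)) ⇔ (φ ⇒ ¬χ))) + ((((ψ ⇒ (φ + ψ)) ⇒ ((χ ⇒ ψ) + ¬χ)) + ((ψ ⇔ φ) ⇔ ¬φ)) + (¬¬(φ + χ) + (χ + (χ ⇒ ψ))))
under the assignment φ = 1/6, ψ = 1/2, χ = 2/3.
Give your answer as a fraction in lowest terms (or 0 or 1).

5/6

ψ ⇔ φ = 1/2 ⇔ 1/6 = 2/3
(ψ ⇔ φ) ⇔ φ = 2/3 ⇔ 1/6 = 1/2
χ + ψ = 2/3 + 1/2 = 2/3
χ + (χ + ψ) = 2/3 + 2/3 = 2/3
((ψ ⇔ φ) ⇔ φ) ⇔ (χ + (χ + ψ)) = 1/2 ⇔ 2/3 = 5/6
χ + χ = 2/3 + 2/3 = 2/3
(χ + χ) + ψ = 2/3 + 1/2 = 2/3
(((ψ ⇔ φ) ⇔ φ) ⇔ (χ + (χ + ψ))) ⇒ ((χ + χ) + ψ) = 5/6 ⇒ 2/3 = 5/6
φ · χ = 1/6 · 2/3 = 1/6
ψ ⇒ (φ · χ) = 1/2 ⇒ 1/6 = 2/3
¬(ψ ⇒ (φ · χ)) = ¬2/3 = 1/3
¬χ = ¬2/3 = 1/3
φ ⇒ ¬χ = 1/6 ⇒ 1/3 = 1
¬(ψ ⇒ (φ · χ)) ⇔ (φ ⇒ ¬χ) = 1/3 ⇔ 1 = 1/3
((((ψ ⇔ φ) ⇔ φ) ⇔ (χ + (χ + ψ))) ⇒ ((χ + χ) + ψ)) + (¬(ψ ⇒ (φ · χ)) ⇔ (φ ⇒ ¬χ)) = 5/6 + 1/3 = 5/6
φ + ψ = 1/6 + 1/2 = 1/2
ψ ⇒ (φ + ψ) = 1/2 ⇒ 1/2 = 1
χ ⇒ ψ = 2/3 ⇒ 1/2 = 5/6
¬χ = ¬2/3 = 1/3
(χ ⇒ ψ) + ¬χ = 5/6 + 1/3 = 5/6
(ψ ⇒ (φ + ψ)) ⇒ ((χ ⇒ ψ) + ¬χ) = 1 ⇒ 5/6 = 5/6
ψ ⇔ φ = 1/2 ⇔ 1/6 = 2/3
¬φ = ¬1/6 = 5/6
(ψ ⇔ φ) ⇔ ¬φ = 2/3 ⇔ 5/6 = 5/6
((ψ ⇒ (φ + ψ)) ⇒ ((χ ⇒ ψ) + ¬χ)) + ((ψ ⇔ φ) ⇔ ¬φ) = 5/6 + 5/6 = 5/6
φ + χ = 1/6 + 2/3 = 2/3
¬(φ + χ) = ¬2/3 = 1/3
¬¬(φ + χ) = ¬1/3 = 2/3
χ ⇒ ψ = 2/3 ⇒ 1/2 = 5/6
χ + (χ ⇒ ψ) = 2/3 + 5/6 = 5/6
¬¬(φ + χ) + (χ + (χ ⇒ ψ)) = 2/3 + 5/6 = 5/6
(((ψ ⇒ (φ + ψ)) ⇒ ((χ ⇒ ψ) + ¬χ)) + ((ψ ⇔ φ) ⇔ ¬φ)) + (¬¬(φ + χ) + (χ + (χ ⇒ ψ))) = 5/6 + 5/6 = 5/6
(((((ψ ⇔ φ) ⇔ φ) ⇔ (χ + (χ + ψ))) ⇒ ((χ + χ) + ψ)) + (¬(ψ ⇒ (φ · χ)) ⇔ (φ ⇒ ¬χ))) + ((((ψ ⇒ (φ + ψ)) ⇒ ((χ ⇒ ψ) + ¬χ)) + ((ψ ⇔ φ) ⇔ ¬φ)) + (¬¬(φ + χ) + (χ + (χ ⇒ ψ)))) = 5/6 + 5/6 = 5/6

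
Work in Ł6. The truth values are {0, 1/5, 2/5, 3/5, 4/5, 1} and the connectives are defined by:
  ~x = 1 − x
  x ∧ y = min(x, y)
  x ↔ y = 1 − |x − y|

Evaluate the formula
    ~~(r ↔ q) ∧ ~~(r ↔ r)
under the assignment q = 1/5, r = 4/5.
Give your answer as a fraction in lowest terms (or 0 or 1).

r ↔ q = 4/5 ↔ 1/5 = 2/5
~(r ↔ q) = ~2/5 = 3/5
~~(r ↔ q) = ~3/5 = 2/5
r ↔ r = 4/5 ↔ 4/5 = 1
~(r ↔ r) = ~1 = 0
~~(r ↔ r) = ~0 = 1
~~(r ↔ q) ∧ ~~(r ↔ r) = 2/5 ∧ 1 = 2/5

2/5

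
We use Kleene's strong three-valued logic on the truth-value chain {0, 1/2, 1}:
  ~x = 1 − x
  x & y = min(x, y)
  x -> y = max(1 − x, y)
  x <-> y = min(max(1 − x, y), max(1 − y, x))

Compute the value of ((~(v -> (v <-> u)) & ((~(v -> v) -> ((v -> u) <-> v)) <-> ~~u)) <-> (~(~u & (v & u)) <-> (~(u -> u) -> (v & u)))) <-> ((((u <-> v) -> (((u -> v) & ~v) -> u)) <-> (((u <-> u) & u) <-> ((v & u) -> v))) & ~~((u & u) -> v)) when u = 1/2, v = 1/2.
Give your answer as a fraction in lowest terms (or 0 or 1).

1/2

v <-> u = 1/2 <-> 1/2 = 1/2
v -> (v <-> u) = 1/2 -> 1/2 = 1/2
~(v -> (v <-> u)) = ~1/2 = 1/2
v -> v = 1/2 -> 1/2 = 1/2
~(v -> v) = ~1/2 = 1/2
v -> u = 1/2 -> 1/2 = 1/2
(v -> u) <-> v = 1/2 <-> 1/2 = 1/2
~(v -> v) -> ((v -> u) <-> v) = 1/2 -> 1/2 = 1/2
~u = ~1/2 = 1/2
~~u = ~1/2 = 1/2
(~(v -> v) -> ((v -> u) <-> v)) <-> ~~u = 1/2 <-> 1/2 = 1/2
~(v -> (v <-> u)) & ((~(v -> v) -> ((v -> u) <-> v)) <-> ~~u) = 1/2 & 1/2 = 1/2
~u = ~1/2 = 1/2
v & u = 1/2 & 1/2 = 1/2
~u & (v & u) = 1/2 & 1/2 = 1/2
~(~u & (v & u)) = ~1/2 = 1/2
u -> u = 1/2 -> 1/2 = 1/2
~(u -> u) = ~1/2 = 1/2
v & u = 1/2 & 1/2 = 1/2
~(u -> u) -> (v & u) = 1/2 -> 1/2 = 1/2
~(~u & (v & u)) <-> (~(u -> u) -> (v & u)) = 1/2 <-> 1/2 = 1/2
(~(v -> (v <-> u)) & ((~(v -> v) -> ((v -> u) <-> v)) <-> ~~u)) <-> (~(~u & (v & u)) <-> (~(u -> u) -> (v & u))) = 1/2 <-> 1/2 = 1/2
u <-> v = 1/2 <-> 1/2 = 1/2
u -> v = 1/2 -> 1/2 = 1/2
~v = ~1/2 = 1/2
(u -> v) & ~v = 1/2 & 1/2 = 1/2
((u -> v) & ~v) -> u = 1/2 -> 1/2 = 1/2
(u <-> v) -> (((u -> v) & ~v) -> u) = 1/2 -> 1/2 = 1/2
u <-> u = 1/2 <-> 1/2 = 1/2
(u <-> u) & u = 1/2 & 1/2 = 1/2
v & u = 1/2 & 1/2 = 1/2
(v & u) -> v = 1/2 -> 1/2 = 1/2
((u <-> u) & u) <-> ((v & u) -> v) = 1/2 <-> 1/2 = 1/2
((u <-> v) -> (((u -> v) & ~v) -> u)) <-> (((u <-> u) & u) <-> ((v & u) -> v)) = 1/2 <-> 1/2 = 1/2
u & u = 1/2 & 1/2 = 1/2
(u & u) -> v = 1/2 -> 1/2 = 1/2
~((u & u) -> v) = ~1/2 = 1/2
~~((u & u) -> v) = ~1/2 = 1/2
(((u <-> v) -> (((u -> v) & ~v) -> u)) <-> (((u <-> u) & u) <-> ((v & u) -> v))) & ~~((u & u) -> v) = 1/2 & 1/2 = 1/2
((~(v -> (v <-> u)) & ((~(v -> v) -> ((v -> u) <-> v)) <-> ~~u)) <-> (~(~u & (v & u)) <-> (~(u -> u) -> (v & u)))) <-> ((((u <-> v) -> (((u -> v) & ~v) -> u)) <-> (((u <-> u) & u) <-> ((v & u) -> v))) & ~~((u & u) -> v)) = 1/2 <-> 1/2 = 1/2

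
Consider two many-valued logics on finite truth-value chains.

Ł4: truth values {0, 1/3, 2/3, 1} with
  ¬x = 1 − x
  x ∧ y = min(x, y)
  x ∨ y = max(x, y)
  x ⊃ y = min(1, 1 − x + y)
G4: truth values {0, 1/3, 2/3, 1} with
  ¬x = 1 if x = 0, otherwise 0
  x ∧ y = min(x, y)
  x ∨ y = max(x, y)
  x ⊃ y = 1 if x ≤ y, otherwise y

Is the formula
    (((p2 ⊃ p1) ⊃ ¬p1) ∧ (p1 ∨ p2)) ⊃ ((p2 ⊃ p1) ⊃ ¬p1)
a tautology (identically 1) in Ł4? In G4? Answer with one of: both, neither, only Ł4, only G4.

both

In Ł4: every assignment gives 1 — tautology.
In G4: every assignment gives 1 — tautology.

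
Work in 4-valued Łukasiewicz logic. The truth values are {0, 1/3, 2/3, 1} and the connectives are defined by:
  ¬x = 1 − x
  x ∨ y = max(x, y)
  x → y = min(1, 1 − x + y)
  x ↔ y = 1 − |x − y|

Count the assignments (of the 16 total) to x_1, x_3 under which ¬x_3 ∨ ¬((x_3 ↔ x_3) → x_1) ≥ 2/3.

x_1 = 0, x_3 = 0 ↦ 1  ≥
x_1 = 0, x_3 = 1/3 ↦ 1  ≥
x_1 = 0, x_3 = 2/3 ↦ 1  ≥
x_1 = 0, x_3 = 1 ↦ 1  ≥
x_1 = 1/3, x_3 = 0 ↦ 1  ≥
x_1 = 1/3, x_3 = 1/3 ↦ 2/3  ≥
x_1 = 1/3, x_3 = 2/3 ↦ 2/3  ≥
x_1 = 1/3, x_3 = 1 ↦ 2/3  ≥
x_1 = 2/3, x_3 = 0 ↦ 1  ≥
x_1 = 2/3, x_3 = 1/3 ↦ 2/3  ≥
x_1 = 2/3, x_3 = 2/3 ↦ 1/3  <
x_1 = 2/3, x_3 = 1 ↦ 1/3  <
x_1 = 1, x_3 = 0 ↦ 1  ≥
x_1 = 1, x_3 = 1/3 ↦ 2/3  ≥
x_1 = 1, x_3 = 2/3 ↦ 1/3  <
x_1 = 1, x_3 = 1 ↦ 0  <
So 12 of the 16 assignments meet the threshold.

12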